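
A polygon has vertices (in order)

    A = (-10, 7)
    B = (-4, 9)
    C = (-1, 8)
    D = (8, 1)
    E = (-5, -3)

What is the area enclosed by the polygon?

Apply Gauss's area formula: 2A = Σ (x_i·y_{i+1} − x_{i+1}·y_i), indices taken mod 5.
Cross-terms: -62, -23, -65, -19, -65  ⇒  Σ = -234
Area = |Σ|/2 = 117.

117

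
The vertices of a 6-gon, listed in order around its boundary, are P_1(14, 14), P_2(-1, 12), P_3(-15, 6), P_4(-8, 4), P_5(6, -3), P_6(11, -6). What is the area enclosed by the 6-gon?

Σ = (182) + (174) + (-12) + (0) + (-3) + (238) = 579
Area = |Σ|/2 = 289.5.

289.5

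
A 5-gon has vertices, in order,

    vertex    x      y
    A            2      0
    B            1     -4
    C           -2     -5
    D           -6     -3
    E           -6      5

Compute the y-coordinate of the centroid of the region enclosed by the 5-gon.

-65/103

Apply the surveyor's formula. First the cross-terms c_i = x_i·y_{i+1} − x_{i+1}·y_i:
  -8, -13, -24, -48, -10  ⇒  2A = -103, A = -51.5.
Then Σ (y_i + y_{i+1})·c_i = 195, so ȳ = 195 / (6·(-51.5)) = -65/103.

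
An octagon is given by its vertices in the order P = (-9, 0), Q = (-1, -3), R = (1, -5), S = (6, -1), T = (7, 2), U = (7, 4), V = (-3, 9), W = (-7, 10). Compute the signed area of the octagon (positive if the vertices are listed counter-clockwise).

147.5

Apply the surveyor's formula: 2A = Σ (x_i·y_{i+1} − x_{i+1}·y_i), indices taken mod 8.
P→Q: (-9)(-3) − (-1)(0) = 27
Q→R: (-1)(-5) − (1)(-3) = 8
R→S: (1)(-1) − (6)(-5) = 29
S→T: (6)(2) − (7)(-1) = 19
T→U: (7)(4) − (7)(2) = 14
U→V: (7)(9) − (-3)(4) = 75
V→W: (-3)(10) − (-7)(9) = 33
W→P: (-7)(0) − (-9)(10) = 90
Σ = 295
Signed area = Σ/2 = 147.5 (positive ⇒ counter-clockwise traversal).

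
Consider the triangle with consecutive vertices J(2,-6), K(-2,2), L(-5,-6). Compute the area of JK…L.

28

Apply the shoelace formula: 2A = Σ (x_i·y_{i+1} − x_{i+1}·y_i), indices taken mod 3.
Σ = (-8) + (22) + (42) = 56
Area = |Σ|/2 = 28.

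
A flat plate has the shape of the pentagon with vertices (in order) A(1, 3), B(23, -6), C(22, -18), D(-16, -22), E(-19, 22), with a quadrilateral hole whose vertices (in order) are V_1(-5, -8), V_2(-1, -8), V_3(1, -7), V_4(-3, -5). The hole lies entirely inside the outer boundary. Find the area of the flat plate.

Outer boundary:
Apply Gauss's area formula: 2A = Σ (x_i·y_{i+1} − x_{i+1}·y_i), indices taken mod 5.
A→B: (1)(-6) − (23)(3) = -75
B→C: (23)(-18) − (22)(-6) = -282
C→D: (22)(-22) − (-16)(-18) = -772
D→E: (-16)(22) − (-19)(-22) = -770
E→A: (-19)(3) − (1)(22) = -79
Σ = -1978
Area = |Σ|/2 = 989.
Hole:
Apply the shoelace (surveyor's) formula: 2A = Σ (x_i·y_{i+1} − x_{i+1}·y_i), indices taken mod 4.
Cross-terms: 32, 15, -26, -1  ⇒  Σ = 20
Area = |Σ|/2 = 10.
Net area = 989 − 10 = 979.

979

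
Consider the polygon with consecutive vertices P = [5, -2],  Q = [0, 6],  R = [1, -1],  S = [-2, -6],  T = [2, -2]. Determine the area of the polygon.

19

Apply Gauss's area formula: 2A = Σ (x_i·y_{i+1} − x_{i+1}·y_i), indices taken mod 5.
Cross-terms: 30, -6, -8, 16, 6  ⇒  Σ = 38
Area = |Σ|/2 = 19.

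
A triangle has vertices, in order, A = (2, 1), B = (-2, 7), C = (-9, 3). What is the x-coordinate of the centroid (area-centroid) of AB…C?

-3

Apply the shoelace formula. First the cross-terms c_i = x_i·y_{i+1} − x_{i+1}·y_i:
  16, 57, -15  ⇒  2A = 58, A = 29.
Then Σ (x_i + x_{i+1})·c_i = -522, so x̄ = -522 / (6·29) = -3.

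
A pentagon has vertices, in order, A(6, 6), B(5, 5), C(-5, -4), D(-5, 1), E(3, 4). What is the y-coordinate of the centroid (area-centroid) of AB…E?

95/147

Apply Gauss's area formula. First the cross-terms c_i = x_i·y_{i+1} − x_{i+1}·y_i:
  0, 5, -25, -23, -6  ⇒  2A = -49, A = -24.5.
Then Σ (y_i + y_{i+1})·c_i = -95, so ȳ = -95 / (6·(-24.5)) = 95/147.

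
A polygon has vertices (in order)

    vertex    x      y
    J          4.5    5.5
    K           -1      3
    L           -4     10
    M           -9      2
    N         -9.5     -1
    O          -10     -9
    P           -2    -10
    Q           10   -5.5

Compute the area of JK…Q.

Apply the surveyor's formula: 2A = Σ (x_i·y_{i+1} − x_{i+1}·y_i), indices taken mod 8.
J→K: (4.5)(3) − (-1)(5.5) = 19
K→L: (-1)(10) − (-4)(3) = 2
L→M: (-4)(2) − (-9)(10) = 82
M→N: (-9)(-1) − (-9.5)(2) = 28
N→O: (-9.5)(-9) − (-10)(-1) = 75.5
O→P: (-10)(-10) − (-2)(-9) = 82
P→Q: (-2)(-5.5) − (10)(-10) = 111
Q→J: (10)(5.5) − (4.5)(-5.5) = 79.75
Σ = 479.25
Area = |Σ|/2 = 239.625.

239.625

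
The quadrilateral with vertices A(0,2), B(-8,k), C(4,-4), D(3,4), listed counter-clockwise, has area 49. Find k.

The doubled signed area Σ (x_i y_{i+1} − x_{i+1} y_i) is linear in k.
With k=0 it equals 82; the coefficient of k is -4 (from the two edges through B).
So -4·k + 82 = 2·49 = 98 ⇒ k = -4.

-4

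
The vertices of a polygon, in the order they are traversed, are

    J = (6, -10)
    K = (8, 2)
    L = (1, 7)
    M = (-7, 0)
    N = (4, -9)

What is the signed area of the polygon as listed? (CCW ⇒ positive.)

136

Σ = (92) + (54) + (49) + (63) + (14) = 272
Signed area = Σ/2 = 136 (positive ⇒ counter-clockwise traversal).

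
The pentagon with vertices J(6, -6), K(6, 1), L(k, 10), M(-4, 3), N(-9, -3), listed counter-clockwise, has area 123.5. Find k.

The doubled signed area Σ (x_i y_{i+1} − x_{i+1} y_i) is linear in k.
With k=0 it equals 253; the coefficient of k is 2 (from the two edges through L).
So 2·k + 253 = 2·123.5 = 247 ⇒ k = -3.

-3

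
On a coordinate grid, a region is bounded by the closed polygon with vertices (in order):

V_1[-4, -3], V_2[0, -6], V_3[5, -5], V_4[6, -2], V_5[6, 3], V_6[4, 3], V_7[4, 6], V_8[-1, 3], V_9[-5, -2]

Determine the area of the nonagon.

82

Cross-terms: 24, 30, 20, 30, 6, 12, 18, 17, 7  ⇒  Σ = 164
Area = |Σ|/2 = 82.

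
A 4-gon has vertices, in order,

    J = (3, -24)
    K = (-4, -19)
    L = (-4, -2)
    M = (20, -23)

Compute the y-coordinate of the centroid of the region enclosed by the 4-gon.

Apply the surveyor's formula. First the cross-terms c_i = x_i·y_{i+1} − x_{i+1}·y_i:
  -153, -68, 132, -411  ⇒  2A = -500, A = -250.
Then Σ (y_i + y_{i+1})·c_i = 24024, so ȳ = 24024 / (6·(-250)) = -16.016.

-16.016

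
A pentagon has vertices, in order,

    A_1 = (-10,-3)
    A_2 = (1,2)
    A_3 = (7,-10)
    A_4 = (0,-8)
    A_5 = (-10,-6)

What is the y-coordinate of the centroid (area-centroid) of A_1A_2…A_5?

-869/207

Apply the shoelace (surveyor's) formula. First the cross-terms c_i = x_i·y_{i+1} − x_{i+1}·y_i:
  -17, -24, -56, -80, -30  ⇒  2A = -207, A = -103.5.
Then Σ (y_i + y_{i+1})·c_i = 2607, so ȳ = 2607 / (6·(-103.5)) = -869/207.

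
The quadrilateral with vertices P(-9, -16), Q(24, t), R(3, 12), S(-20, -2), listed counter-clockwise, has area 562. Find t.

Write out the shoelace sum; only the two edges meeting at Q involve t:
2·Area = [((-9)·t − 24·(-16)) + (24·12 − 3·t)] + 536
       = -12·t + 1208 = 1124
⇒ t = 7.

7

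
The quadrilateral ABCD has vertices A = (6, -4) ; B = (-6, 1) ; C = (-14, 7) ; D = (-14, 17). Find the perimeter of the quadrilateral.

|AB| = √((-12)² + (5)²) = √169 = 13
|BC| = √((-8)² + (6)²) = √100 = 10
|CD| = √((0)² + (10)²) = √100 = 10
|DA| = √((20)² + (-21)²) = √841 = 29
Perimeter = 13 + 10 + 10 + 29 = 62.

62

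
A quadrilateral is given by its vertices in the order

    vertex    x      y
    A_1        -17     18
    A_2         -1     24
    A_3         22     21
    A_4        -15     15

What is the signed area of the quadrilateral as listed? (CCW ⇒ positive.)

-154.5

Apply the shoelace (surveyor's) formula: 2A = Σ (x_i·y_{i+1} − x_{i+1}·y_i), indices taken mod 4.
Cross-terms: -390, -549, 645, -15  ⇒  Σ = -309
Signed area = Σ/2 = -154.5 (negative ⇒ clockwise traversal).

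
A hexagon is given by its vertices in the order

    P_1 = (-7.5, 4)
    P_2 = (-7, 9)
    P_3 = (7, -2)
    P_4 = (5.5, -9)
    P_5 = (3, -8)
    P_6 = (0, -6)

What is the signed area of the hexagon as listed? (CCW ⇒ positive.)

Apply Gauss's area formula: 2A = Σ (x_i·y_{i+1} − x_{i+1}·y_i), indices taken mod 6.
P_1→P_2: (-7.5)(9) − (-7)(4) = -39.5
P_2→P_3: (-7)(-2) − (7)(9) = -49
P_3→P_4: (7)(-9) − (5.5)(-2) = -52
P_4→P_5: (5.5)(-8) − (3)(-9) = -17
P_5→P_6: (3)(-6) − (0)(-8) = -18
P_6→P_1: (0)(4) − (-7.5)(-6) = -45
Σ = -220.5
Signed area = Σ/2 = -110.25 (negative ⇒ clockwise traversal).

-110.25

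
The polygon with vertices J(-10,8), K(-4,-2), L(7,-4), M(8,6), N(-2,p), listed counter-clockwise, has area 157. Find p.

9

Write out the shoelace sum; only the two edges meeting at N involve p:
2·Area = [(8·p − (-2)·6) + ((-2)·8 − (-10)·p)] + 156
       = 18·p + 152 = 314
⇒ p = 9.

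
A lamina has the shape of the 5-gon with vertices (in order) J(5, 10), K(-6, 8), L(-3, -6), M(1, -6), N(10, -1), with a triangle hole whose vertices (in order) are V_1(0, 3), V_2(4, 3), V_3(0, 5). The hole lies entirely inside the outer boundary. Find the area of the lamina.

170

Outer boundary:
Cross-terms: 100, 60, 24, 59, 105  ⇒  Σ = 348
Area = |Σ|/2 = 174.
Hole:
V_1→V_2: (0)(3) − (4)(3) = -12
V_2→V_3: (4)(5) − (0)(3) = 20
V_3→V_1: (0)(3) − (0)(5) = 0
Σ = 8
Area = |Σ|/2 = 4.
Net area = 174 − 4 = 170.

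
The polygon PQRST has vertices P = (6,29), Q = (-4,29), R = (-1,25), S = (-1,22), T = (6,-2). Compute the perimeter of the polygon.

74

|PQ| = √((-10)² + (0)²) = √100 = 10
|QR| = √((3)² + (-4)²) = √25 = 5
|RS| = √((0)² + (-3)²) = √9 = 3
|ST| = √((7)² + (-24)²) = √625 = 25
|TP| = √((0)² + (31)²) = √961 = 31
Perimeter = 10 + 5 + 3 + 25 + 31 = 74.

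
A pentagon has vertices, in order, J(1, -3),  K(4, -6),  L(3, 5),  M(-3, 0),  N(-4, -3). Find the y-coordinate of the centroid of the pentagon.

Apply the shoelace (surveyor's) formula. First the cross-terms c_i = x_i·y_{i+1} − x_{i+1}·y_i:
  6, 38, 15, 9, 15  ⇒  2A = 83, A = 41.5.
Then Σ (y_i + y_{i+1})·c_i = -134, so ȳ = -134 / (6·41.5) = -134/249.

-134/249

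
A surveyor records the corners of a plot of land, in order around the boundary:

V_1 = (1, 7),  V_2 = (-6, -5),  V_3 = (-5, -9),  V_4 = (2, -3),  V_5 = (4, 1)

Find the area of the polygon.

70

Cross-terms: 37, 29, 33, 14, 27  ⇒  Σ = 140
Area = |Σ|/2 = 70.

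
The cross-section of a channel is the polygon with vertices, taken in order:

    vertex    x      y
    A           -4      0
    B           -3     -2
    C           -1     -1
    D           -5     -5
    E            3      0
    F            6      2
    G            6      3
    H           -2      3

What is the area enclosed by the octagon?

Cross-terms: 8, 1, 0, 15, 6, 6, 24, 12  ⇒  Σ = 72
Area = |Σ|/2 = 36.

36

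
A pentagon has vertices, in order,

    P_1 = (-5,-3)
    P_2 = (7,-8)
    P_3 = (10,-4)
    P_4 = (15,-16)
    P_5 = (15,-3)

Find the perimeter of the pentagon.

|P_1P_2| = √((12)² + (-5)²) = √169 = 13
|P_2P_3| = √((3)² + (4)²) = √25 = 5
|P_3P_4| = √((5)² + (-12)²) = √169 = 13
|P_4P_5| = √((0)² + (13)²) = √169 = 13
|P_5P_1| = √((-20)² + (0)²) = √400 = 20
Perimeter = 13 + 5 + 13 + 13 + 20 = 64.

64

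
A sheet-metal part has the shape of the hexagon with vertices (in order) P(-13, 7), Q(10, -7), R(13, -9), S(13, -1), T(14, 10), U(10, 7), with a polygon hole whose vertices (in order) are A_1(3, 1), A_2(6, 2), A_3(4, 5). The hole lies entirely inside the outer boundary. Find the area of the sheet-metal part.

209

Outer boundary:
Cross-terms: 21, 1, 104, 144, -2, 161  ⇒  Σ = 429
Area = |Σ|/2 = 214.5.
Hole:
Apply the shoelace formula: 2A = Σ (x_i·y_{i+1} − x_{i+1}·y_i), indices taken mod 3.
Σ = (0) + (22) + (-11) = 11
Area = |Σ|/2 = 5.5.
Net area = 214.5 − 5.5 = 209.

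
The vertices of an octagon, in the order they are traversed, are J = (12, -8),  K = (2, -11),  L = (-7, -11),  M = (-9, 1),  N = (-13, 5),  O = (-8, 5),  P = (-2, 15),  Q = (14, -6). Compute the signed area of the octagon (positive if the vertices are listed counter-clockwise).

J→K: (12)(-11) − (2)(-8) = -116
K→L: (2)(-11) − (-7)(-11) = -99
L→M: (-7)(1) − (-9)(-11) = -106
M→N: (-9)(5) − (-13)(1) = -32
N→O: (-13)(5) − (-8)(5) = -25
O→P: (-8)(15) − (-2)(5) = -110
P→Q: (-2)(-6) − (14)(15) = -198
Q→J: (14)(-8) − (12)(-6) = -40
Σ = -726
Signed area = Σ/2 = -363 (negative ⇒ clockwise traversal).

-363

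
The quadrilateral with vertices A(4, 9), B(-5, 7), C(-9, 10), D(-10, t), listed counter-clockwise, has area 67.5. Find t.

-3

The doubled signed area Σ (x_i y_{i+1} − x_{i+1} y_i) is linear in t.
With t=0 it equals 96; the coefficient of t is -13 (from the two edges through D).
So -13·t + 96 = 2·67.5 = 135 ⇒ t = -3.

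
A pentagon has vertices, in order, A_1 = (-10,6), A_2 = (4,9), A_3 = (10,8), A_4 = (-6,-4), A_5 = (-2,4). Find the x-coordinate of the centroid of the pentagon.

22/63

Apply the shoelace (surveyor's) formula. First the cross-terms c_i = x_i·y_{i+1} − x_{i+1}·y_i:
  -114, -58, 8, -32, 28  ⇒  2A = -168, A = -84.
Then Σ (x_i + x_{i+1})·c_i = -176, so x̄ = -176 / (6·(-84)) = 22/63.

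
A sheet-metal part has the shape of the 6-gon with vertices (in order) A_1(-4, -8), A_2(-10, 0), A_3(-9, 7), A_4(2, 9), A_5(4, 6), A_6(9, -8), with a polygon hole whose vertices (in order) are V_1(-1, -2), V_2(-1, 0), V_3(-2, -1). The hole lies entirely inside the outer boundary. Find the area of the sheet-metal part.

Outer boundary:
Apply the surveyor's formula: 2A = Σ (x_i·y_{i+1} − x_{i+1}·y_i), indices taken mod 6.
Cross-terms: -80, -70, -95, -24, -86, -104  ⇒  Σ = -459
Area = |Σ|/2 = 229.5.
Hole:
Σ = (-2) + (1) + (3) = 2
Area = |Σ|/2 = 1.
Net area = 229.5 − 1 = 228.5.

228.5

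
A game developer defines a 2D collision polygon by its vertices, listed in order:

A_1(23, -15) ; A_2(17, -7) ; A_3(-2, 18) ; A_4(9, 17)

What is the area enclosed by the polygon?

Apply the shoelace (surveyor's) formula: 2A = Σ (x_i·y_{i+1} − x_{i+1}·y_i), indices taken mod 4.
Cross-terms: 94, 292, -196, -526  ⇒  Σ = -336
Area = |Σ|/2 = 168.

168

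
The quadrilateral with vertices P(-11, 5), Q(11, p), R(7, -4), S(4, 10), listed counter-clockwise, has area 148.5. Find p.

-10

The doubled signed area Σ (x_i y_{i+1} − x_{i+1} y_i) is linear in p.
With p=0 it equals 117; the coefficient of p is -18 (from the two edges through Q).
So -18·p + 117 = 2·148.5 = 297 ⇒ p = -10.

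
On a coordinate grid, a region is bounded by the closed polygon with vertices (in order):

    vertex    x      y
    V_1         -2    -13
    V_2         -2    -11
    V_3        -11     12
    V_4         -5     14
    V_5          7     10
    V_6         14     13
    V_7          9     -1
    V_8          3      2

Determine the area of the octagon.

Σ = (-4) + (-145) + (-94) + (-148) + (-49) + (-131) + (21) + (-35) = -585
Area = |Σ|/2 = 292.5.

292.5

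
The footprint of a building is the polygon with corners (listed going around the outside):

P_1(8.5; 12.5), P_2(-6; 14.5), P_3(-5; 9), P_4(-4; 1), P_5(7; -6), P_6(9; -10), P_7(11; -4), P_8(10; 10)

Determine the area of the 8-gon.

256.375

P_1→P_2: (8.5)(14.5) − (-6)(12.5) = 198.25
P_2→P_3: (-6)(9) − (-5)(14.5) = 18.5
P_3→P_4: (-5)(1) − (-4)(9) = 31
P_4→P_5: (-4)(-6) − (7)(1) = 17
P_5→P_6: (7)(-10) − (9)(-6) = -16
P_6→P_7: (9)(-4) − (11)(-10) = 74
P_7→P_8: (11)(10) − (10)(-4) = 150
P_8→P_1: (10)(12.5) − (8.5)(10) = 40
Σ = 512.75
Area = |Σ|/2 = 256.375.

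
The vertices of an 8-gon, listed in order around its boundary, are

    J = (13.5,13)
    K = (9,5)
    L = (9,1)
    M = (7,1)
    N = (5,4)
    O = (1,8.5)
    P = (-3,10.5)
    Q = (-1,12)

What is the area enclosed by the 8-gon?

93.25

Σ = (-49.5) + (-36) + (2) + (23) + (38.5) + (36) + (-25.5) + (-175) = -186.5
Area = |Σ|/2 = 93.25.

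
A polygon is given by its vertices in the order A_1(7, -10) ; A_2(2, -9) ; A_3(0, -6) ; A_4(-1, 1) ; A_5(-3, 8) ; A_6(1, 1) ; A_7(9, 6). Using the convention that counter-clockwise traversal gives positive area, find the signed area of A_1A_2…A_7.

A_1→A_2: (7)(-9) − (2)(-10) = -43
A_2→A_3: (2)(-6) − (0)(-9) = -12
A_3→A_4: (0)(1) − (-1)(-6) = -6
A_4→A_5: (-1)(8) − (-3)(1) = -5
A_5→A_6: (-3)(1) − (1)(8) = -11
A_6→A_7: (1)(6) − (9)(1) = -3
A_7→A_1: (9)(-10) − (7)(6) = -132
Σ = -212
Signed area = Σ/2 = -106 (negative ⇒ clockwise traversal).

-106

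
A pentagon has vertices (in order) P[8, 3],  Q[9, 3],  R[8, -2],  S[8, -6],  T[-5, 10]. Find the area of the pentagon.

Σ = (-3) + (-42) + (-32) + (50) + (-95) = -122
Area = |Σ|/2 = 61.

61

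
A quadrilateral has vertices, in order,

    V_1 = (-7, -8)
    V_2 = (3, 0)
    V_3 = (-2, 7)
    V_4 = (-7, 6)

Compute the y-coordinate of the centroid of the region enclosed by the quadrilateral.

4/9

Apply the surveyor's formula. First the cross-terms c_i = x_i·y_{i+1} − x_{i+1}·y_i:
  24, 21, 37, 98  ⇒  2A = 180, A = 90.
Then Σ (y_i + y_{i+1})·c_i = 240, so ȳ = 240 / (6·90) = 4/9.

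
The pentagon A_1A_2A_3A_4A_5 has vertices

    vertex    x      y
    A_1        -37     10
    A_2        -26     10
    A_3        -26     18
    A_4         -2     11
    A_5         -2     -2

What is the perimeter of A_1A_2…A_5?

94

|A_1A_2| = √((11)² + (0)²) = √121 = 11
|A_2A_3| = √((0)² + (8)²) = √64 = 8
|A_3A_4| = √((24)² + (-7)²) = √625 = 25
|A_4A_5| = √((0)² + (-13)²) = √169 = 13
|A_5A_1| = √((-35)² + (12)²) = √1369 = 37
Perimeter = 11 + 8 + 25 + 13 + 37 = 94.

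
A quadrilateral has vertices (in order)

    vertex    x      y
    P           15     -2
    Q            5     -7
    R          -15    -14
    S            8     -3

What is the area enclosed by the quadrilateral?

42

Apply the shoelace (surveyor's) formula: 2A = Σ (x_i·y_{i+1} − x_{i+1}·y_i), indices taken mod 4.
Cross-terms: -95, -175, 157, 29  ⇒  Σ = -84
Area = |Σ|/2 = 42.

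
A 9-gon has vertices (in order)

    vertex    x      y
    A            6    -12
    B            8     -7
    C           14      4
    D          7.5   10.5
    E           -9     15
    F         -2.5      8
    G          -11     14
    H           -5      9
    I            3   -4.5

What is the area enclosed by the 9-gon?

242

A→B: (6)(-7) − (8)(-12) = 54
B→C: (8)(4) − (14)(-7) = 130
C→D: (14)(10.5) − (7.5)(4) = 117
D→E: (7.5)(15) − (-9)(10.5) = 207
E→F: (-9)(8) − (-2.5)(15) = -34.5
F→G: (-2.5)(14) − (-11)(8) = 53
G→H: (-11)(9) − (-5)(14) = -29
H→I: (-5)(-4.5) − (3)(9) = -4.5
I→A: (3)(-12) − (6)(-4.5) = -9
Σ = 484
Area = |Σ|/2 = 242.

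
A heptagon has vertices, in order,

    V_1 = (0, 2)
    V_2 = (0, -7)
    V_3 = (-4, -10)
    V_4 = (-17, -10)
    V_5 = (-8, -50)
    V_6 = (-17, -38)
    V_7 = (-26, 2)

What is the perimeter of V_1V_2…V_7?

|V_1V_2| = √((0)² + (-9)²) = √81 = 9
|V_2V_3| = √((-4)² + (-3)²) = √25 = 5
|V_3V_4| = √((-13)² + (0)²) = √169 = 13
|V_4V_5| = √((9)² + (-40)²) = √1681 = 41
|V_5V_6| = √((-9)² + (12)²) = √225 = 15
|V_6V_7| = √((-9)² + (40)²) = √1681 = 41
|V_7V_1| = √((26)² + (0)²) = √676 = 26
Perimeter = 9 + 5 + 13 + 41 + 15 + 41 + 26 = 150.

150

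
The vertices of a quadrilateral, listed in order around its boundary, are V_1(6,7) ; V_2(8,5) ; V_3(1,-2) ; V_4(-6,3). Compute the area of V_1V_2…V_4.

58

Apply Gauss's area formula: 2A = Σ (x_i·y_{i+1} − x_{i+1}·y_i), indices taken mod 4.
Σ = (-26) + (-21) + (-9) + (-60) = -116
Area = |Σ|/2 = 58.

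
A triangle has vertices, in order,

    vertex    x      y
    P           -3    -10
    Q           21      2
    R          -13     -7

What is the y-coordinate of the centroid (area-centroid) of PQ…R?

Apply Gauss's area formula. First the cross-terms c_i = x_i·y_{i+1} − x_{i+1}·y_i:
  204, -121, 109  ⇒  2A = 192, A = 96.
Then Σ (y_i + y_{i+1})·c_i = -2880, so ȳ = -2880 / (6·96) = -5.

-5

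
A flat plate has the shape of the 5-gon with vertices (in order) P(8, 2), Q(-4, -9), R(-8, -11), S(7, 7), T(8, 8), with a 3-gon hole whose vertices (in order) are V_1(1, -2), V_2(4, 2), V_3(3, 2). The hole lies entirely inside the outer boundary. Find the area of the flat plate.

Outer boundary:
Apply the surveyor's formula: 2A = Σ (x_i·y_{i+1} − x_{i+1}·y_i), indices taken mod 5.
Σ = (-64) + (-28) + (21) + (0) + (-48) = -119
Area = |Σ|/2 = 59.5.
Hole:
Σ = (10) + (2) + (-8) = 4
Area = |Σ|/2 = 2.
Net area = 59.5 − 2 = 57.5.

57.5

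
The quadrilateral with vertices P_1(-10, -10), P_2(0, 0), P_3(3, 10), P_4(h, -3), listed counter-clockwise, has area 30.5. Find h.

-5

The doubled signed area Σ (x_i y_{i+1} − x_{i+1} y_i) is linear in h.
With h=0 it equals -39; the coefficient of h is -20 (from the two edges through P_4).
So -20·h + -39 = 2·30.5 = 61 ⇒ h = -5.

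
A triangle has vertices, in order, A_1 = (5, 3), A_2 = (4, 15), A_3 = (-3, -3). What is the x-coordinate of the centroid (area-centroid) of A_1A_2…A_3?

Apply the surveyor's formula. First the cross-terms c_i = x_i·y_{i+1} − x_{i+1}·y_i:
  63, 33, 6  ⇒  2A = 102, A = 51.
Then Σ (x_i + x_{i+1})·c_i = 612, so x̄ = 612 / (6·51) = 2.

2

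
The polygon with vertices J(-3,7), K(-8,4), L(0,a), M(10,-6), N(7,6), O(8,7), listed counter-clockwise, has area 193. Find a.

-9

Write out the shoelace sum; only the two edges meeting at L involve a:
2·Area = [((-8)·a − 0·4) + (0·(-6) − 10·a)] + 224
       = -18·a + 224 = 386
⇒ a = -9.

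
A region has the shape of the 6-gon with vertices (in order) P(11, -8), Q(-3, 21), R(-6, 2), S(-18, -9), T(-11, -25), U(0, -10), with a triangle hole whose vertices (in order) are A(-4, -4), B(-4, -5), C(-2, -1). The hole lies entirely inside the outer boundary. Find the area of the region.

493

Outer boundary:
Apply the surveyor's formula: 2A = Σ (x_i·y_{i+1} − x_{i+1}·y_i), indices taken mod 6.
Σ = (207) + (120) + (90) + (351) + (110) + (110) = 988
Area = |Σ|/2 = 494.
Hole:
Apply the surveyor's formula: 2A = Σ (x_i·y_{i+1} − x_{i+1}·y_i), indices taken mod 3.
Cross-terms: 4, -6, 4  ⇒  Σ = 2
Area = |Σ|/2 = 1.
Net area = 494 − 1 = 493.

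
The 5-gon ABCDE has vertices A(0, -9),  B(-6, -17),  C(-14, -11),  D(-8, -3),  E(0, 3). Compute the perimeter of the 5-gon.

|AB| = √((-6)² + (-8)²) = √100 = 10
|BC| = √((-8)² + (6)²) = √100 = 10
|CD| = √((6)² + (8)²) = √100 = 10
|DE| = √((8)² + (6)²) = √100 = 10
|EA| = √((0)² + (-12)²) = √144 = 12
Perimeter = 10 + 10 + 10 + 10 + 12 = 52.

52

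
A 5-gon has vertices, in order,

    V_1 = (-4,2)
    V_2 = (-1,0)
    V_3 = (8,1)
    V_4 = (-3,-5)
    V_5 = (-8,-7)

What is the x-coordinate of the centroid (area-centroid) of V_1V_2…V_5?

Apply the shoelace (surveyor's) formula. First the cross-terms c_i = x_i·y_{i+1} − x_{i+1}·y_i:
  2, -1, -37, -19, -44  ⇒  2A = -99, A = -49.5.
Then Σ (x_i + x_{i+1})·c_i = 535, so x̄ = 535 / (6·(-49.5)) = -535/297.

-535/297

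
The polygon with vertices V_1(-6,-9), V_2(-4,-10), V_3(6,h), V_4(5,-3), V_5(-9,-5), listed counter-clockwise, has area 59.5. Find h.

Write out the shoelace sum; only the two edges meeting at V_3 involve h:
2·Area = [((-4)·h − 6·(-10)) + (6·(-3) − 5·h)] + 23
       = -9·h + 65 = 119
⇒ h = -6.

-6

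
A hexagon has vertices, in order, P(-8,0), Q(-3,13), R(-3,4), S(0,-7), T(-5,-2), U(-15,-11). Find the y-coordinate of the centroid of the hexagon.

-1/231

Apply the shoelace (surveyor's) formula. First the cross-terms c_i = x_i·y_{i+1} − x_{i+1}·y_i:
  -104, 27, 21, -35, 25, -88  ⇒  2A = -154, A = -77.
Then Σ (y_i + y_{i+1})·c_i = 2, so ȳ = 2 / (6·(-77)) = -1/231.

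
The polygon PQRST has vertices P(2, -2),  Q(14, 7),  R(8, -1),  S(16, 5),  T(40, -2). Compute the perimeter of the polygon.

|PQ| = √((12)² + (9)²) = √225 = 15
|QR| = √((-6)² + (-8)²) = √100 = 10
|RS| = √((8)² + (6)²) = √100 = 10
|ST| = √((24)² + (-7)²) = √625 = 25
|TP| = √((-38)² + (0)²) = √1444 = 38
Perimeter = 15 + 10 + 10 + 25 + 38 = 98.

98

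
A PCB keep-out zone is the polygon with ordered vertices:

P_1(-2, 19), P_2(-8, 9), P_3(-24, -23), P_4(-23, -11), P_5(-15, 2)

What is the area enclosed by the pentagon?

111.5

Apply Gauss's area formula: 2A = Σ (x_i·y_{i+1} − x_{i+1}·y_i), indices taken mod 5.
Cross-terms: 134, 400, -265, -211, -281  ⇒  Σ = -223
Area = |Σ|/2 = 111.5.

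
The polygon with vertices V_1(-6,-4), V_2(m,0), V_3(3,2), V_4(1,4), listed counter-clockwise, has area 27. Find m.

4

The doubled signed area Σ (x_i y_{i+1} − x_{i+1} y_i) is linear in m.
With m=0 it equals 30; the coefficient of m is 6 (from the two edges through V_2).
So 6·m + 30 = 2·27 = 54 ⇒ m = 4.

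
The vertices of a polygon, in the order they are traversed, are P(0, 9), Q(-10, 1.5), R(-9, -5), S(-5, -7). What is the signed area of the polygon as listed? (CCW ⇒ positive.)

Σ = (90) + (63.5) + (38) + (-45) = 146.5
Signed area = Σ/2 = 73.25 (positive ⇒ counter-clockwise traversal).

73.25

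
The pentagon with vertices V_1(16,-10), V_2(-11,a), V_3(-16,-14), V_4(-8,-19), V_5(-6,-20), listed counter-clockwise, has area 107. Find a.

-14

Write out the shoelace sum; only the two edges meeting at V_2 involve a:
2·Area = [(16·a − (-11)·(-10)) + ((-11)·(-14) − (-16)·a)] + 618
       = 32·a + 662 = 214
⇒ a = -14.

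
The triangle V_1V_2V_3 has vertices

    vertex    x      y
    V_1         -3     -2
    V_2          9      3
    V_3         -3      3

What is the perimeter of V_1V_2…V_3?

30

|V_1V_2| = √((12)² + (5)²) = √169 = 13
|V_2V_3| = √((-12)² + (0)²) = √144 = 12
|V_3V_1| = √((0)² + (-5)²) = √25 = 5
Perimeter = 13 + 12 + 5 = 30.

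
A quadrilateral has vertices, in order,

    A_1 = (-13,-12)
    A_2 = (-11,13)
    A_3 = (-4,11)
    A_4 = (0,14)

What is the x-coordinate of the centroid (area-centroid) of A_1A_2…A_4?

Apply Gauss's area formula. First the cross-terms c_i = x_i·y_{i+1} − x_{i+1}·y_i:
  -301, -69, -56, 182  ⇒  2A = -244, A = -122.
Then Σ (x_i + x_{i+1})·c_i = 6117, so x̄ = 6117 / (6·(-122)) = -2039/244.

-2039/244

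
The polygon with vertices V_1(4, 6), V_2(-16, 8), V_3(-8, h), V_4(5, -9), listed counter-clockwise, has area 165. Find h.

The doubled signed area Σ (x_i y_{i+1} − x_{i+1} y_i) is linear in h.
With h=0 it equals 330; the coefficient of h is -21 (from the two edges through V_3).
So -21·h + 330 = 2·165 = 330 ⇒ h = 0.

0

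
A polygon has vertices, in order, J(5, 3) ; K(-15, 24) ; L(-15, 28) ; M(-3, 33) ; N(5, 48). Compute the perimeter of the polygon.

|JK| = √((-20)² + (21)²) = √841 = 29
|KL| = √((0)² + (4)²) = √16 = 4
|LM| = √((12)² + (5)²) = √169 = 13
|MN| = √((8)² + (15)²) = √289 = 17
|NJ| = √((0)² + (-45)²) = √2025 = 45
Perimeter = 29 + 4 + 13 + 17 + 45 = 108.

108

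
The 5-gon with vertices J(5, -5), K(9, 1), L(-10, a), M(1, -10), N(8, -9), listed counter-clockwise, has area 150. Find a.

The doubled signed area Σ (x_i y_{i+1} − x_{i+1} y_i) is linear in a.
With a=0 it equals 236; the coefficient of a is 8 (from the two edges through L).
So 8·a + 236 = 2·150 = 300 ⇒ a = 8.

8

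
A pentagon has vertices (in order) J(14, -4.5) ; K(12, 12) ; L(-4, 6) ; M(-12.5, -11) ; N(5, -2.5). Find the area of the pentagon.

279.875

Σ = (222) + (120) + (119) + (86.25) + (12.5) = 559.75
Area = |Σ|/2 = 279.875.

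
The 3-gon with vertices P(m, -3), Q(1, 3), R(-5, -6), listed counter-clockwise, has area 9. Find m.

-1

The doubled signed area Σ (x_i y_{i+1} − x_{i+1} y_i) is linear in m.
With m=0 it equals 27; the coefficient of m is 9 (from the two edges through P).
So 9·m + 27 = 2·9 = 18 ⇒ m = -1.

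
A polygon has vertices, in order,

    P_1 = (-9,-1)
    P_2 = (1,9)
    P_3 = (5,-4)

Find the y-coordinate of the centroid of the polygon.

Apply the shoelace (surveyor's) formula. First the cross-terms c_i = x_i·y_{i+1} − x_{i+1}·y_i:
  -80, -49, -41  ⇒  2A = -170, A = -85.
Then Σ (y_i + y_{i+1})·c_i = -680, so ȳ = -680 / (6·(-85)) = 4/3.

4/3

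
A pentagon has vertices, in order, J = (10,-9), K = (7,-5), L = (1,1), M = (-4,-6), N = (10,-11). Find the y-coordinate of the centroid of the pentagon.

Apply the shoelace formula. First the cross-terms c_i = x_i·y_{i+1} − x_{i+1}·y_i:
  13, 12, -2, 104, 20  ⇒  2A = 147, A = 73.5.
Then Σ (y_i + y_{i+1})·c_i = -2388, so ȳ = -2388 / (6·73.5) = -796/147.

-796/147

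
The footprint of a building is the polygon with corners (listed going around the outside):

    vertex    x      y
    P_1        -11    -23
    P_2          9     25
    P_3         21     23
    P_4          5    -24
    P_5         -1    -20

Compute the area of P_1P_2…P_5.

663

Apply the shoelace (surveyor's) formula: 2A = Σ (x_i·y_{i+1} − x_{i+1}·y_i), indices taken mod 5.
Cross-terms: -68, -318, -619, -124, -197  ⇒  Σ = -1326
Area = |Σ|/2 = 663.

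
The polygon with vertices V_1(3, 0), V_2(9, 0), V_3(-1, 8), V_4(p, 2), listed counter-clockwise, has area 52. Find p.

Write out the shoelace sum; only the two edges meeting at V_4 involve p:
2·Area = [((-1)·2 − p·8) + (p·0 − 3·2)] + 72
       = -8·p + 64 = 104
⇒ p = -5.

-5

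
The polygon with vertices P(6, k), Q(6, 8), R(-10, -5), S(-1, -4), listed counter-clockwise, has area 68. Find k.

Write out the shoelace sum; only the two edges meeting at P involve k:
2·Area = [((-1)·k − 6·(-4)) + (6·8 − 6·k)] + 85
       = -7·k + 157 = 136
⇒ k = 3.

3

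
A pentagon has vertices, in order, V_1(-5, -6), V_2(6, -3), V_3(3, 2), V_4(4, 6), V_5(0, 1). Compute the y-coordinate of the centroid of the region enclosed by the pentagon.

-397/273

Apply the shoelace formula. First the cross-terms c_i = x_i·y_{i+1} − x_{i+1}·y_i:
  51, 21, 10, 4, 5  ⇒  2A = 91, A = 45.5.
Then Σ (y_i + y_{i+1})·c_i = -397, so ȳ = -397 / (6·45.5) = -397/273.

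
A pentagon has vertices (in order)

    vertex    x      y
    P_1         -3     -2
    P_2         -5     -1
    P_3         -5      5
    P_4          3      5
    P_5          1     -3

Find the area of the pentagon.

51

Cross-terms: -7, -30, -40, -14, -11  ⇒  Σ = -102
Area = |Σ|/2 = 51.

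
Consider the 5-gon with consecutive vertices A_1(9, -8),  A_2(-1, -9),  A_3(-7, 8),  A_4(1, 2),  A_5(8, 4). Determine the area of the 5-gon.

Apply Gauss's area formula: 2A = Σ (x_i·y_{i+1} − x_{i+1}·y_i), indices taken mod 5.
Σ = (-89) + (-71) + (-22) + (-12) + (-100) = -294
Area = |Σ|/2 = 147.

147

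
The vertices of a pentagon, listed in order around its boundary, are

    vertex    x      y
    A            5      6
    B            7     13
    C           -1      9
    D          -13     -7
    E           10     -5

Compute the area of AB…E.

Apply the shoelace formula: 2A = Σ (x_i·y_{i+1} − x_{i+1}·y_i), indices taken mod 5.
A→B: (5)(13) − (7)(6) = 23
B→C: (7)(9) − (-1)(13) = 76
C→D: (-1)(-7) − (-13)(9) = 124
D→E: (-13)(-5) − (10)(-7) = 135
E→A: (10)(6) − (5)(-5) = 85
Σ = 443
Area = |Σ|/2 = 221.5.

221.5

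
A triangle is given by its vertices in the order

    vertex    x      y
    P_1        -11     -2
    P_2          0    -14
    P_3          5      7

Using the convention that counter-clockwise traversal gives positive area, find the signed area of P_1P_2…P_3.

145.5

P_1→P_2: (-11)(-14) − (0)(-2) = 154
P_2→P_3: (0)(7) − (5)(-14) = 70
P_3→P_1: (5)(-2) − (-11)(7) = 67
Σ = 291
Signed area = Σ/2 = 145.5 (positive ⇒ counter-clockwise traversal).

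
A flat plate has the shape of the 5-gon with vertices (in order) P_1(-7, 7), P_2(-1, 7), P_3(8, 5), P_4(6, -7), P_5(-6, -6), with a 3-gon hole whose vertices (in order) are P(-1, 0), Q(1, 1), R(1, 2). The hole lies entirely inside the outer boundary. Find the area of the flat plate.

Outer boundary:
Σ = (-42) + (-61) + (-86) + (-78) + (-84) = -351
Area = |Σ|/2 = 175.5.
Hole:
Apply Gauss's area formula: 2A = Σ (x_i·y_{i+1} − x_{i+1}·y_i), indices taken mod 3.
P→Q: (-1)(1) − (1)(0) = -1
Q→R: (1)(2) − (1)(1) = 1
R→P: (1)(0) − (-1)(2) = 2
Σ = 2
Area = |Σ|/2 = 1.
Net area = 175.5 − 1 = 174.5.

174.5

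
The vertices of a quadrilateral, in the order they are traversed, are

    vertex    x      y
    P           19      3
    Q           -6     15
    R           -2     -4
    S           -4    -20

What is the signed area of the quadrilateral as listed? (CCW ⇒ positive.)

Apply the surveyor's formula: 2A = Σ (x_i·y_{i+1} − x_{i+1}·y_i), indices taken mod 4.
Cross-terms: 303, 54, 24, 368  ⇒  Σ = 749
Signed area = Σ/2 = 374.5 (positive ⇒ counter-clockwise traversal).

374.5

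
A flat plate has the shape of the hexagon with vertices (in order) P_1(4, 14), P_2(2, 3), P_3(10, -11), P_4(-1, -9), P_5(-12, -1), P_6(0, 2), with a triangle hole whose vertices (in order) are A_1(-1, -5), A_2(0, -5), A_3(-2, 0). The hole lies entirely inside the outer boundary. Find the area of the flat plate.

Outer boundary:
Apply the shoelace formula: 2A = Σ (x_i·y_{i+1} − x_{i+1}·y_i), indices taken mod 6.
Cross-terms: -16, -52, -101, -107, -24, -8  ⇒  Σ = -308
Area = |Σ|/2 = 154.
Hole:
Apply the surveyor's formula: 2A = Σ (x_i·y_{i+1} − x_{i+1}·y_i), indices taken mod 3.
A_1→A_2: (-1)(-5) − (0)(-5) = 5
A_2→A_3: (0)(0) − (-2)(-5) = -10
A_3→A_1: (-2)(-5) − (-1)(0) = 10
Σ = 5
Area = |Σ|/2 = 2.5.
Net area = 154 − 2.5 = 151.5.

151.5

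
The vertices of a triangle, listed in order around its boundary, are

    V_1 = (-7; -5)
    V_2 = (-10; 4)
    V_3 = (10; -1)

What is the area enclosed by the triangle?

Apply the surveyor's formula: 2A = Σ (x_i·y_{i+1} − x_{i+1}·y_i), indices taken mod 3.
V_1→V_2: (-7)(4) − (-10)(-5) = -78
V_2→V_3: (-10)(-1) − (10)(4) = -30
V_3→V_1: (10)(-5) − (-7)(-1) = -57
Σ = -165
Area = |Σ|/2 = 82.5.

82.5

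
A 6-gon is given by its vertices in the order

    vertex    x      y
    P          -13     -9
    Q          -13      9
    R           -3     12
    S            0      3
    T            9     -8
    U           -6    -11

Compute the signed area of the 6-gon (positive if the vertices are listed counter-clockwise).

-317.5

Cross-terms: -234, -129, -9, -27, -147, -89  ⇒  Σ = -635
Signed area = Σ/2 = -317.5 (negative ⇒ clockwise traversal).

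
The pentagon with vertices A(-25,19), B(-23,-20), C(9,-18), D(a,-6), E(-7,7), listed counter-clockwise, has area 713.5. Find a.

Write out the shoelace sum; only the two edges meeting at D involve a:
2·Area = [(9·(-6) − a·(-18)) + (a·7 − (-7)·(-6))] + 1573
       = 25·a + 1477 = 1427
⇒ a = -2.

-2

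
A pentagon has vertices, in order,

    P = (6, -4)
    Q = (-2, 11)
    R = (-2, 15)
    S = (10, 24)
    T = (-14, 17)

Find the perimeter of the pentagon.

|PQ| = √((-8)² + (15)²) = √289 = 17
|QR| = √((0)² + (4)²) = √16 = 4
|RS| = √((12)² + (9)²) = √225 = 15
|ST| = √((-24)² + (-7)²) = √625 = 25
|TP| = √((20)² + (-21)²) = √841 = 29
Perimeter = 17 + 4 + 15 + 25 + 29 = 90.

90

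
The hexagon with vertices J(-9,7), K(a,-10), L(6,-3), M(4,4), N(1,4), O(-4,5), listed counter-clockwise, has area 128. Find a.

-2

Write out the shoelace sum; only the two edges meeting at K involve a:
2·Area = [((-9)·(-10) − a·7) + (a·(-3) − 6·(-10))] + 86
       = -10·a + 236 = 256
⇒ a = -2.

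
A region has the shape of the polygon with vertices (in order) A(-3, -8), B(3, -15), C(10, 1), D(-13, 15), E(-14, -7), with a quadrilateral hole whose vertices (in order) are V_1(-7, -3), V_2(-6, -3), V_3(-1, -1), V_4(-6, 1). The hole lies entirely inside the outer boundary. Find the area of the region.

Outer boundary:
Apply the surveyor's formula: 2A = Σ (x_i·y_{i+1} − x_{i+1}·y_i), indices taken mod 5.
Σ = (69) + (153) + (163) + (301) + (91) = 777
Area = |Σ|/2 = 388.5.
Hole:
Apply the shoelace (surveyor's) formula: 2A = Σ (x_i·y_{i+1} − x_{i+1}·y_i), indices taken mod 4.
Σ = (3) + (3) + (-7) + (25) = 24
Area = |Σ|/2 = 12.
Net area = 388.5 − 12 = 376.5.

376.5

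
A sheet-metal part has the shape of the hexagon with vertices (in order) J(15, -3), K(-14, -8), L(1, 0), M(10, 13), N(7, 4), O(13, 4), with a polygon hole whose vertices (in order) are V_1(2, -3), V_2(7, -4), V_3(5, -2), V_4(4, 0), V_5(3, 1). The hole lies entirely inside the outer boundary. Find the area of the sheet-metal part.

147.5

Outer boundary:
Apply the shoelace (surveyor's) formula: 2A = Σ (x_i·y_{i+1} − x_{i+1}·y_i), indices taken mod 6.
J→K: (15)(-8) − (-14)(-3) = -162
K→L: (-14)(0) − (1)(-8) = 8
L→M: (1)(13) − (10)(0) = 13
M→N: (10)(4) − (7)(13) = -51
N→O: (7)(4) − (13)(4) = -24
O→J: (13)(-3) − (15)(4) = -99
Σ = -315
Area = |Σ|/2 = 157.5.
Hole:
Apply the shoelace (surveyor's) formula: 2A = Σ (x_i·y_{i+1} − x_{i+1}·y_i), indices taken mod 5.
Σ = (13) + (6) + (8) + (4) + (-11) = 20
Area = |Σ|/2 = 10.
Net area = 157.5 − 10 = 147.5.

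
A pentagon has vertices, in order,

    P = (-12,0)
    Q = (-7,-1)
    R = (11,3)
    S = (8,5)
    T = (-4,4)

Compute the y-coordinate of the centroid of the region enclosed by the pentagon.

Apply the shoelace (surveyor's) formula. First the cross-terms c_i = x_i·y_{i+1} − x_{i+1}·y_i:
  12, -10, 31, 52, 48  ⇒  2A = 133, A = 66.5.
Then Σ (y_i + y_{i+1})·c_i = 876, so ȳ = 876 / (6·66.5) = 292/133.

292/133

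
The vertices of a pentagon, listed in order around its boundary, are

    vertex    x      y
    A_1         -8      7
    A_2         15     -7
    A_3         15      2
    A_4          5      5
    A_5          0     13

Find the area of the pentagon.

160

Apply the surveyor's formula: 2A = Σ (x_i·y_{i+1} − x_{i+1}·y_i), indices taken mod 5.
Σ = (-49) + (135) + (65) + (65) + (104) = 320
Area = |Σ|/2 = 160.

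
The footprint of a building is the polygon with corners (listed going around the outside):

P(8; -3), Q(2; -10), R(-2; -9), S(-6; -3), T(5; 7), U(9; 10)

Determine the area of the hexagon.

P→Q: (8)(-10) − (2)(-3) = -74
Q→R: (2)(-9) − (-2)(-10) = -38
R→S: (-2)(-3) − (-6)(-9) = -48
S→T: (-6)(7) − (5)(-3) = -27
T→U: (5)(10) − (9)(7) = -13
U→P: (9)(-3) − (8)(10) = -107
Σ = -307
Area = |Σ|/2 = 153.5.

153.5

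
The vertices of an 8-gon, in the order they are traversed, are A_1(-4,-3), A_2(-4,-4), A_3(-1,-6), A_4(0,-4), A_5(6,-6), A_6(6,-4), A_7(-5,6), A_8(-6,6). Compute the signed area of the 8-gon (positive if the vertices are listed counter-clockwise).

Apply Gauss's area formula: 2A = Σ (x_i·y_{i+1} − x_{i+1}·y_i), indices taken mod 8.
A_1→A_2: (-4)(-4) − (-4)(-3) = 4
A_2→A_3: (-4)(-6) − (-1)(-4) = 20
A_3→A_4: (-1)(-4) − (0)(-6) = 4
A_4→A_5: (0)(-6) − (6)(-4) = 24
A_5→A_6: (6)(-4) − (6)(-6) = 12
A_6→A_7: (6)(6) − (-5)(-4) = 16
A_7→A_8: (-5)(6) − (-6)(6) = 6
A_8→A_1: (-6)(-3) − (-4)(6) = 42
Σ = 128
Signed area = Σ/2 = 64 (positive ⇒ counter-clockwise traversal).

64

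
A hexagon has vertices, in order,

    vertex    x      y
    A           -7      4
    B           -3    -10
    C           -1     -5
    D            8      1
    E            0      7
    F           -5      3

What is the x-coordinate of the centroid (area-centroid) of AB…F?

Apply Gauss's area formula. First the cross-terms c_i = x_i·y_{i+1} − x_{i+1}·y_i:
  82, 5, 39, 56, 35, 1  ⇒  2A = 218, A = 109.
Then Σ (x_i + x_{i+1})·c_i = -306, so x̄ = -306 / (6·109) = -51/109.

-51/109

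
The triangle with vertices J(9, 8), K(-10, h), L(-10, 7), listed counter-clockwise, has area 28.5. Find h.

10

The doubled signed area Σ (x_i y_{i+1} − x_{i+1} y_i) is linear in h.
With h=0 it equals -133; the coefficient of h is 19 (from the two edges through K).
So 19·h + -133 = 2·28.5 = 57 ⇒ h = 10.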